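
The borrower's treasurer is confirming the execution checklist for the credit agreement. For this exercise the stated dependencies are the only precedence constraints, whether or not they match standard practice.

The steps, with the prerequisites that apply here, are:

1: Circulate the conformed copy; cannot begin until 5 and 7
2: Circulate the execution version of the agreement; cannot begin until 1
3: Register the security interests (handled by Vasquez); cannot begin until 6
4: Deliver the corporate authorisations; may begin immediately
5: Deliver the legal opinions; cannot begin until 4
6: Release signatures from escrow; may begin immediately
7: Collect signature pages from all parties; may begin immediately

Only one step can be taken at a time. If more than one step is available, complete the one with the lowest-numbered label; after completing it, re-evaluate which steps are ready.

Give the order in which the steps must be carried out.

4 → 5 → 6 → 3 → 7 → 1 → 2

4, 6 and 7 have no prerequisites; 4 has the earlier label, so 4 is first.
5, 6 and 7 are all available; 5 has the earlier label → 5.
Now 6 and 7 have their prerequisites met. 6 has the earlier label, so 6 next.
Now 3 and 7 have their prerequisites met. 3 has the earlier label, so 3 next.
7 is the only step now ready → 7.
Next only 1 has its prerequisites met → 1.
Next only 2 has its prerequisites met → 2.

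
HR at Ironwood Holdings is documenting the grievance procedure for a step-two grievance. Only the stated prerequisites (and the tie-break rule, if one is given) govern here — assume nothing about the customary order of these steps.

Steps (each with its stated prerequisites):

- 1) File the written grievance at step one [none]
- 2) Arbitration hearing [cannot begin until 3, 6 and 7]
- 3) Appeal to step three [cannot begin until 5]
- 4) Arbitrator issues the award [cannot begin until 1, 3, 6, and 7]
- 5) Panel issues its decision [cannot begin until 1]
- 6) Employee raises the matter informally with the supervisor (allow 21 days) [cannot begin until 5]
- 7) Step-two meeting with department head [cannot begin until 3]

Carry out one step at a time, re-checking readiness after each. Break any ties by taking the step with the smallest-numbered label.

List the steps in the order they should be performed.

1 has no prerequisites → 1 first.
5 needed 1, now all done → 5.
Ready: 3 and 6. 3 has the earlier label → 3.
Now 6 and 7 have their prerequisites met. 6 has the earlier label, so 6 next.
That leaves 7 as the only ready step → 7.
Ready: 2 and 4. 2 has the earlier label → 2.
4 is the only step now ready → 4.

1 → 5 → 3 → 6 → 7 → 2 → 4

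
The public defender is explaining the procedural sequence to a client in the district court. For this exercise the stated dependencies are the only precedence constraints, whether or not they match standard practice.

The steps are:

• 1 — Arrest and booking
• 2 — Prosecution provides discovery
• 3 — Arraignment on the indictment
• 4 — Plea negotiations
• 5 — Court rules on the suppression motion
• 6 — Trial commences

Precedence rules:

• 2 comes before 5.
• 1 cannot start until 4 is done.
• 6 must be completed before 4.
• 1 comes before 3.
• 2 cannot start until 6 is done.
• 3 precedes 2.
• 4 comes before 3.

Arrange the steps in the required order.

6 → 4 → 1 → 3 → 2 → 5

6 is the only step with nothing outstanding, so it goes first.
4 needed 6, now all done → 4.
Next only 1 has its prerequisites met → 1.
Next only 3 has its prerequisites met → 3.
2 needed 3 and 6, now all done → 2.
5 is the only step now ready → 5.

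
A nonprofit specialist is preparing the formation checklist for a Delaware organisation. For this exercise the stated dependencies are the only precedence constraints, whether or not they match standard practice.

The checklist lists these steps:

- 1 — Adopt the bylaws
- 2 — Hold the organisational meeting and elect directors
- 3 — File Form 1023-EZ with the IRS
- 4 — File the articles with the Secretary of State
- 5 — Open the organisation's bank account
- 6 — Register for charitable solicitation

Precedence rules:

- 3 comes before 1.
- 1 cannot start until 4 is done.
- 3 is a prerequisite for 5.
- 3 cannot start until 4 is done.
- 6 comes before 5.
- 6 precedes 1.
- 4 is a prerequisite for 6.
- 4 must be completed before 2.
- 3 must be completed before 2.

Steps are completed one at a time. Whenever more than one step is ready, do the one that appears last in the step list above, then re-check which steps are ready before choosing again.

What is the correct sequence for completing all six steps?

4 is the only step with nothing outstanding, so it goes first.
Ready: 6 and 3. 6 is listed later → 6.
3 needed 4, now all done → 3.
Now 5, 2 and 1 have their prerequisites met. 5 is listed later, so 5 next.
Ready: 2 and 1. 2 is listed later → 2.
That leaves 1 as the only ready step → 1.

4 6 3 5 2 1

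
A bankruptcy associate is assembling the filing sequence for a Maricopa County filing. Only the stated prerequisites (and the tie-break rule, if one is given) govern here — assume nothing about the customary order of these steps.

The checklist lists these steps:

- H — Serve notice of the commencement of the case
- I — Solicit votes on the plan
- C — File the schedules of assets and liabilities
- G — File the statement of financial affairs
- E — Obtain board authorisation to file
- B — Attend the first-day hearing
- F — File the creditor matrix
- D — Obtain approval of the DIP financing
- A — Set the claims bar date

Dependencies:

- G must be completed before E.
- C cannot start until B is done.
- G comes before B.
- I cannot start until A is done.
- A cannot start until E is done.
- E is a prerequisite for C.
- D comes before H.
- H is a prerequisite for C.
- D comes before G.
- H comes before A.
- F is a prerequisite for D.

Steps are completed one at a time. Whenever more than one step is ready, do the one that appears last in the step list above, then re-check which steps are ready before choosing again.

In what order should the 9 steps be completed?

F is the only step with nothing outstanding, so it goes first.
Next only D has its prerequisites met → D.
G and H are both available; G is listed later → G.
B and E now also ready, so the ready set is {B, E, H}; B is listed later → B.
Now E and H have their prerequisites met. E is listed later, so E next.
That leaves H as the only ready step → H.
Now A and C have their prerequisites met. A is listed later, so A next.
Ready: C and I. C is listed later → C.
I needed A, now all done → I.

F → D → G → B → E → H → A → C → I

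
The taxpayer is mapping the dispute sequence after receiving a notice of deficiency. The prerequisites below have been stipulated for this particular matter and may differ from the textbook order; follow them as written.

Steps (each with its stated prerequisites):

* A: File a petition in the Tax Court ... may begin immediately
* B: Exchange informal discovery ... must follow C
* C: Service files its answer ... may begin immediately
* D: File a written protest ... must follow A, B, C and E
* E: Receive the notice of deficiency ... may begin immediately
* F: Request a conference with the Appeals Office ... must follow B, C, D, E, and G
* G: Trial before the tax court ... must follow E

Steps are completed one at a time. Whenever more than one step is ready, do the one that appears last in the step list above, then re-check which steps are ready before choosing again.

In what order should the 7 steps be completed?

E, G, C, B, A, D, F

E, C and A have no prerequisites; E is listed later, so E is first.
G now also ready, so the ready set is {G, C, A}; G is listed later → G.
Now C and A have their prerequisites met. C is listed later, so C next.
B now also ready, so the ready set is {B, A}; B is listed later → B.
That leaves A as the only ready step → A.
D needed E, C, B and A, now all done → D.
F needed G, E, D, C and B, now all done → F.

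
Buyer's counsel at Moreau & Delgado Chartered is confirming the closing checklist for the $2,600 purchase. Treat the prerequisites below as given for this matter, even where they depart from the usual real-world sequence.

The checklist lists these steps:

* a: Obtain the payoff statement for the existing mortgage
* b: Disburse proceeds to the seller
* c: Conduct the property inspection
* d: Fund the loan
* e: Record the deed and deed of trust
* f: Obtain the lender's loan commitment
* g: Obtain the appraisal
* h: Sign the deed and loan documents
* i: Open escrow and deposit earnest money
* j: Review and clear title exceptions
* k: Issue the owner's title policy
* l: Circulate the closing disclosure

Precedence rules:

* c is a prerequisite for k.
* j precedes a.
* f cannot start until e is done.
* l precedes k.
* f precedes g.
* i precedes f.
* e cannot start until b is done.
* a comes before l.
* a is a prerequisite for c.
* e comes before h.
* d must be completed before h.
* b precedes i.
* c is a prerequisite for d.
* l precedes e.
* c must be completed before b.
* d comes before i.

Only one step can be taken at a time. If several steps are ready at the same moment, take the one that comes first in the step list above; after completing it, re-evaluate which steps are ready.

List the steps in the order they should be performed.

j → a → c → b → d → i → l → e → f → g → h → k

j is the only step with nothing outstanding, so it goes first.
a needed j, now all done → a.
c and l are both available; c is listed earlier → c.
b, d and l are all available; b is listed earlier → b.
d and l are both available; d is listed earlier → d.
Ready: i and l. i is listed earlier → i.
l is the only step now ready → l.
e and k are both available; e is listed earlier → e.
f, h and k are all available; f is listed earlier → f.
Now g, h and k have their prerequisites met. g is listed earlier, so g next.
Now h and k have their prerequisites met. h is listed earlier, so h next.
k is the only step now ready → k.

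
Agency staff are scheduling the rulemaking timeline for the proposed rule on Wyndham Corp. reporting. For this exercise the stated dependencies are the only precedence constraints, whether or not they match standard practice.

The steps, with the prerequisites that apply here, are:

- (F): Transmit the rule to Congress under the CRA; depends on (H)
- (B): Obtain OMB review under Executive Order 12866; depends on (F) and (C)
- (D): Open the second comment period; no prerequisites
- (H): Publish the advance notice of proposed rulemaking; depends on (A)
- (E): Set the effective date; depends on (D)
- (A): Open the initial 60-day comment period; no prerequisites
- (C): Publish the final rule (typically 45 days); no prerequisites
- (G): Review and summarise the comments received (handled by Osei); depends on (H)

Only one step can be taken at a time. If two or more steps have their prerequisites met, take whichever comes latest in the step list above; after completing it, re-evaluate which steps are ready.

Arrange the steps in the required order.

(C), (A) and (D) have no prerequisites; (C) is listed later, so (C) is first.
Ready: (A) and (D). (A) is listed later → (A).
Now (H) and (D) have their prerequisites met. (H) is listed later, so (H) next.
Ready: (G), (D) and (F). (G) is listed later → (G).
Now (D) and (F) have their prerequisites met. (D) is listed later, so (D) next.
(E) now also ready, so the ready set is {(E), (F)}; (E) is listed later → (E).
(F) needed (H), now all done → (F).
(B) needed (C) and (F), now all done → (B).

(C) → (A) → (H) → (G) → (D) → (E) → (F) → (B)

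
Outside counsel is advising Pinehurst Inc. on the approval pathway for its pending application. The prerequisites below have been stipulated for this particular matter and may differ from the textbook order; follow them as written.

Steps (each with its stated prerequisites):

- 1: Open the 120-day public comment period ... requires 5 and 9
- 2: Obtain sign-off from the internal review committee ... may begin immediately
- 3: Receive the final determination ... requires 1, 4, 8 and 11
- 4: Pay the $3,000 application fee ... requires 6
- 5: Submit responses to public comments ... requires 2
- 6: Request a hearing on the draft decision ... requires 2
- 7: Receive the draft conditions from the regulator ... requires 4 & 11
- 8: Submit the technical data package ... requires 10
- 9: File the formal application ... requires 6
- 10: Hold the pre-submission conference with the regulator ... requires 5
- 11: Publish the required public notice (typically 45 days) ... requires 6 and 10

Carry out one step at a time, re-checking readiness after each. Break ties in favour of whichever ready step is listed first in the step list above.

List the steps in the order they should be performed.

2, 5, 6, 4, 9, 1, 10, 8, 11, 3, 7

2 is the only step with nothing outstanding, so it goes first.
Now 5 and 6 have their prerequisites met. 5 is listed earlier, so 5 next.
10 now also ready, so the ready set is {6, 10}; 6 is listed earlier → 6.
Ready: 4, 9 and 10. 4 is listed earlier → 4.
9 and 10 are both available; 9 is listed earlier → 9.
1 now also ready, so the ready set is {1, 10}; 1 is listed earlier → 1.
Next only 10 has its prerequisites met → 10.
Now 8 and 11 have their prerequisites met. 8 is listed earlier, so 8 next.
11 needed 6 and 10, now all done → 11.
3 and 7 are both available; 3 is listed earlier → 3.
7 is the only step now ready → 7.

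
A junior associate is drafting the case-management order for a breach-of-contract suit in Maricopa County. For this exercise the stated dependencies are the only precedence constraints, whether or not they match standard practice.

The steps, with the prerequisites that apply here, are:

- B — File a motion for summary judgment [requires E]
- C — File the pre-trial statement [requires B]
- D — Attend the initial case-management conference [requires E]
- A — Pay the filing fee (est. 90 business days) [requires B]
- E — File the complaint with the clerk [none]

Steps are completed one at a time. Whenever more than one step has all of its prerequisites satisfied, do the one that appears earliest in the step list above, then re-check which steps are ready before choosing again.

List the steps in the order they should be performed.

E B C D A

E is the only step with nothing outstanding, so it goes first.
Now B and D have their prerequisites met. B is listed earlier, so B next.
C and A now also ready, so the ready set is {C, D, A}; C is listed earlier → C.
D and A are both available; D is listed earlier → D.
A needed B, now all done → A.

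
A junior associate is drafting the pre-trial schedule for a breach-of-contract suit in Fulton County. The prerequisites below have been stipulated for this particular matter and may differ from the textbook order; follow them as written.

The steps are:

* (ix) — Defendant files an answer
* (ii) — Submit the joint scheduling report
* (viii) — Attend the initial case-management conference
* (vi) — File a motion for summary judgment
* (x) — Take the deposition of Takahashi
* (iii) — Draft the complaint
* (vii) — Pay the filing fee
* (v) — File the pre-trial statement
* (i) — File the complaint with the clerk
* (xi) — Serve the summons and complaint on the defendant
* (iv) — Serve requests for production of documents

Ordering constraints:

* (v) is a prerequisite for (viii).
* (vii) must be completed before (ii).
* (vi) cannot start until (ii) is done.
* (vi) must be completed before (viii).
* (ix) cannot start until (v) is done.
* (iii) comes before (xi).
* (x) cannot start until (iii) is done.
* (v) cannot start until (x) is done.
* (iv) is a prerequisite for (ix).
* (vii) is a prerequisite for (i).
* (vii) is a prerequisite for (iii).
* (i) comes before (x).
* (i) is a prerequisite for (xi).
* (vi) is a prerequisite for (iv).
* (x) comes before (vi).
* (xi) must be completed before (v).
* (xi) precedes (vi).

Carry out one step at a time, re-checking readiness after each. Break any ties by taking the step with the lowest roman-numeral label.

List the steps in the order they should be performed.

(vii) → (i) → (ii) → (iii) → (x) → (xi) → (v) → (vi) → (iv) → (viii) → (ix)

(vii) is the only step with nothing outstanding, so it goes first.
Now (i), (ii) and (iii) have their prerequisites met. (i) has the earlier label, so (i) next.
Now (ii) and (iii) have their prerequisites met. (ii) has the earlier label, so (ii) next.
Next only (iii) has its prerequisites met → (iii).
(x) and (xi) are both available; (x) has the earlier label → (x).
Next only (xi) has its prerequisites met → (xi).
Ready: (v) and (vi). (v) has the earlier label → (v).
(vi) is the only step now ready → (vi).
(iv) and (viii) are both available; (iv) has the earlier label → (iv).
Now (viii) and (ix) have their prerequisites met. (viii) has the earlier label, so (viii) next.
Next only (ix) has its prerequisites met → (ix).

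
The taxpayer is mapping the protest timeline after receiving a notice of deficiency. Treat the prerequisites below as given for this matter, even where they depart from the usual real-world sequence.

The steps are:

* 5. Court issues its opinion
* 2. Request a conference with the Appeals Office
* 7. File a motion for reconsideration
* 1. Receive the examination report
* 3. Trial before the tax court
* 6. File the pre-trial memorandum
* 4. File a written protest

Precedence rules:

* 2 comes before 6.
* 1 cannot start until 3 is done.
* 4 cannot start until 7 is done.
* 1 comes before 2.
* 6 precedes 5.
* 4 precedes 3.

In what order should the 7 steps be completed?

7, 4, 3, 1, 2, 6, 5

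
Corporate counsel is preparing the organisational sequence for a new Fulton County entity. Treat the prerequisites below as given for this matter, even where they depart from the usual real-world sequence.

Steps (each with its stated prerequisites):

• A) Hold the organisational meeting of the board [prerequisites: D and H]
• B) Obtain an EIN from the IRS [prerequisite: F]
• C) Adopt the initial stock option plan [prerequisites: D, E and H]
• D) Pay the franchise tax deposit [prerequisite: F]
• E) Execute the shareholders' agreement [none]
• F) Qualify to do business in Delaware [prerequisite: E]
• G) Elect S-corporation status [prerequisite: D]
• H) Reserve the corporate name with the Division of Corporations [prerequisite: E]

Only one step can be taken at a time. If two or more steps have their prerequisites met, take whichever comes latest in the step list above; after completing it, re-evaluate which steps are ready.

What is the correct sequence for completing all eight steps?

E, H, F, D, G, C, B, A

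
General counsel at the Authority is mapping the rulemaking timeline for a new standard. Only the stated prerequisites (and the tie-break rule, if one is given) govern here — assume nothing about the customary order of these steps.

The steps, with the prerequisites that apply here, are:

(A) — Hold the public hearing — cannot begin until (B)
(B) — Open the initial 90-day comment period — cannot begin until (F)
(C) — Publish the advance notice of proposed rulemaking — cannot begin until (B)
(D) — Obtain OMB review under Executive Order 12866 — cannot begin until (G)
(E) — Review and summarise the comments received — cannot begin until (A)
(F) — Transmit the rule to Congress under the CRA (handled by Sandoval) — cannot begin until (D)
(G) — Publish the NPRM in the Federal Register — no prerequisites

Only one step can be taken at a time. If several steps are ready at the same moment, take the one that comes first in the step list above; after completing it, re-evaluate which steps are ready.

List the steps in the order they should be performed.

(G) is the only step with nothing outstanding, so it goes first.
That leaves (D) as the only ready step → (D).
(F) is the only step now ready → (F).
(B) needed (F), now all done → (B).
Now (A) and (C) have their prerequisites met. (A) is listed earlier, so (A) next.
(E) now also ready, so the ready set is {(C), (E)}; (C) is listed earlier → (C).
(E) needed (A), now all done → (E).

(G) → (D) → (F) → (B) → (A) → (C) → (E)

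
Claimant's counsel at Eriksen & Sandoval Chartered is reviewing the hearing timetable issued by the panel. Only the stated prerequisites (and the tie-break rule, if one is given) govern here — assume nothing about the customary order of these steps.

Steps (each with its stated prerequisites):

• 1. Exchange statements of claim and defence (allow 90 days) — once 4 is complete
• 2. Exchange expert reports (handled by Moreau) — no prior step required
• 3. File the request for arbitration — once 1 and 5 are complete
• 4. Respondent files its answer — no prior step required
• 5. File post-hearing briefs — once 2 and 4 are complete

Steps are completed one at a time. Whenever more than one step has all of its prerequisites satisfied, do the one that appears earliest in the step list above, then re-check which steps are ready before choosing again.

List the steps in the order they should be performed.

Nothing is required for 2 and 4. 2 is listed earlier → 2 first.
4 is the only step now ready → 4.
Now 1 and 5 have their prerequisites met. 1 is listed earlier, so 1 next.
5 needed 2 and 4, now all done → 5.
3 needed 1 and 5, now all done → 3.

2 → 4 → 1 → 5 → 3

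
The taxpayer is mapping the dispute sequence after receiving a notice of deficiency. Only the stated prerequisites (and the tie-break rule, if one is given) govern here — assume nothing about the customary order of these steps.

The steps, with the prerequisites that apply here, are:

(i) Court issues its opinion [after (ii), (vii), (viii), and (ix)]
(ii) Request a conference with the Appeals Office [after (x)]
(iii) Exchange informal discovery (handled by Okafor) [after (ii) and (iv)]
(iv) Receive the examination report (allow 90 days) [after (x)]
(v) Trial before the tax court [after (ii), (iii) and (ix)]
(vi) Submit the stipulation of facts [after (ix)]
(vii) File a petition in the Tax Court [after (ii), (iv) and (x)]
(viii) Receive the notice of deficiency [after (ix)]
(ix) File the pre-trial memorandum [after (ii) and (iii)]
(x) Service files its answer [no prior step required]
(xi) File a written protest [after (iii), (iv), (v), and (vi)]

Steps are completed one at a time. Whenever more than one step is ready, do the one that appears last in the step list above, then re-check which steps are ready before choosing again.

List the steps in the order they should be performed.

(x) (iv) (ii) (vii) (iii) (ix) (viii) (vi) (v) (xi) (i)

Only (x) has no prerequisites, so it is first.
Now (iv) and (ii) have their prerequisites met. (iv) is listed later, so (iv) next.
Next only (ii) has its prerequisites met → (ii).
Ready: (vii) and (iii). (vii) is listed later → (vii).
That leaves (iii) as the only ready step → (iii).
Next only (ix) has its prerequisites met → (ix).
(viii), (vi) and (v) are all available; (viii) is listed later → (viii).
(i) now also ready, so the ready set is {(vi), (v), (i)}; (vi) is listed later → (vi).
Ready: (v) and (i). (v) is listed later → (v).
(xi) now also ready, so the ready set is {(xi), (i)}; (xi) is listed later → (xi).
Next only (i) has its prerequisites met → (i).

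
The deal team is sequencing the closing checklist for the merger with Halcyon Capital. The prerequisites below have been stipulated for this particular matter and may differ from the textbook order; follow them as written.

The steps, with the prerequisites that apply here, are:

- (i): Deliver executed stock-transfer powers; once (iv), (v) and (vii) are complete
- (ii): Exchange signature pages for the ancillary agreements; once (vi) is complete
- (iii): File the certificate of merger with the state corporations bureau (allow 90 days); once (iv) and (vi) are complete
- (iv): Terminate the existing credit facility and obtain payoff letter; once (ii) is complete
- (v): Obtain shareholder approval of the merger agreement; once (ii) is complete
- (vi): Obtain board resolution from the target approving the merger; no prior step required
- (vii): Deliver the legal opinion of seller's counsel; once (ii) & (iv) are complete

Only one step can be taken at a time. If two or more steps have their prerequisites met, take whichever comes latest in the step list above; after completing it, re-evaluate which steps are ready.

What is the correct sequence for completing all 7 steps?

(vi), (ii), (v), (iv), (vii), (iii), (i)

(vi) is the only step with nothing outstanding, so it goes first.
(ii) is the only step now ready → (ii).
Now (v) and (iv) have their prerequisites met. (v) is listed later, so (v) next.
Next only (iv) has its prerequisites met → (iv).
Ready: (vii) and (iii). (vii) is listed later → (vii).
Now (iii) and (i) have their prerequisites met. (iii) is listed later, so (iii) next.
(i) needed (vii), (v) and (iv), now all done → (i).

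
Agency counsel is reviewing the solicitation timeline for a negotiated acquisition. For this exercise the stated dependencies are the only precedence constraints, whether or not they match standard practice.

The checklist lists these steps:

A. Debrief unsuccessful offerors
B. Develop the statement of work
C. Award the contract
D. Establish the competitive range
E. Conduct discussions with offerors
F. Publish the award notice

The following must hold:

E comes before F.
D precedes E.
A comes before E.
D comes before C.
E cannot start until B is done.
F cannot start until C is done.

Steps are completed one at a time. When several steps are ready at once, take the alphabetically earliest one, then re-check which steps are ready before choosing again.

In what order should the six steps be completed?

A, B, D, C, E, F

Nothing is required for A, B and D. A has the earlier label → A first.
B and D are both available; B has the earlier label → B.
Next only D has its prerequisites met → D.
C and E are both available; C has the earlier label → C.
E needed A, B and D, now all done → E.
F is the only step now ready → F.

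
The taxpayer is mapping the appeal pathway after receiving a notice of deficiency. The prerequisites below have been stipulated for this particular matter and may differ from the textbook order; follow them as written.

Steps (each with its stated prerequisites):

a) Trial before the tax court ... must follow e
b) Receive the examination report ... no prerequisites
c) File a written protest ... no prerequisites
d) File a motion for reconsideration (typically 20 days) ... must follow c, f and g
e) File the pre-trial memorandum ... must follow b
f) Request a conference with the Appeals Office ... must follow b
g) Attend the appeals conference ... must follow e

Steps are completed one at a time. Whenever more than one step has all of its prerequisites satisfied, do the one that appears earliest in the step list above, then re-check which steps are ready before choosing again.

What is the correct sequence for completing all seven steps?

b, c, e, a, f, g, d

b and c have no prerequisites; b is listed earlier, so b is first.
e and f now also ready, so the ready set is {c, e, f}; c is listed earlier → c.
Ready: e and f. e is listed earlier → e.
Ready: a, f and g. a is listed earlier → a.
f and g are both available; f is listed earlier → f.
Next only g has its prerequisites met → g.
d is the only step now ready → d.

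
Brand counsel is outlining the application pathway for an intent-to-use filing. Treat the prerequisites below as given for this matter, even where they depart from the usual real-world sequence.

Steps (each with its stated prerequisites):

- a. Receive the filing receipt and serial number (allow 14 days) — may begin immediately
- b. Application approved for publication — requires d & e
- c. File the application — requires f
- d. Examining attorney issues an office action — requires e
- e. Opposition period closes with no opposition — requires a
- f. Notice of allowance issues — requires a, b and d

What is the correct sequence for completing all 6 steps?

a is the only step with nothing outstanding, so it goes first.
e needed a, now all done → e.
Next only d has its prerequisites met → d.
b needed d and e, now all done → b.
f is the only step now ready → f.
c needed f, now all done → c.

a, e, d, b, f, c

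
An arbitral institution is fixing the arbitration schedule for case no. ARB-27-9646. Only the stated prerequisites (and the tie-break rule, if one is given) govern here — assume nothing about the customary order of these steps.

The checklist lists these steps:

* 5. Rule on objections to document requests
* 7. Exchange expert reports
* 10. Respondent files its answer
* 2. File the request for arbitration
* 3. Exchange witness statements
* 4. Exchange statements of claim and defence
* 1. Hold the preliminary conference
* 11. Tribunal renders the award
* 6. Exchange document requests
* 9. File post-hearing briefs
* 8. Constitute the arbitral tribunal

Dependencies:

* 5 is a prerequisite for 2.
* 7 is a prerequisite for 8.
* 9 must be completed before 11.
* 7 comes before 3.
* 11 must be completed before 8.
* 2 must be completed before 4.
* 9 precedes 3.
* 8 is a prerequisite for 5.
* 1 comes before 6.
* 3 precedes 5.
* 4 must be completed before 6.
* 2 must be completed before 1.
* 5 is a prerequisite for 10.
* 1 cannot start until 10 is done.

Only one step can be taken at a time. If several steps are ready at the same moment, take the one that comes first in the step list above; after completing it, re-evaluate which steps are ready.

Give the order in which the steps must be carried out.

Nothing is required for 7 and 9. 7 is listed earlier → 7 first.
That leaves 9 as the only ready step → 9.
3 and 11 are both available; 3 is listed earlier → 3.
That leaves 11 as the only ready step → 11.
That leaves 8 as the only ready step → 8.
Next only 5 has its prerequisites met → 5.
Now 10 and 2 have their prerequisites met. 10 is listed earlier, so 10 next.
2 needed 5, now all done → 2.
Now 4 and 1 have their prerequisites met. 4 is listed earlier, so 4 next.
1 is the only step now ready → 1.
6 is the only step now ready → 6.

7 → 9 → 3 → 11 → 8 → 5 → 10 → 2 → 4 → 1 → 6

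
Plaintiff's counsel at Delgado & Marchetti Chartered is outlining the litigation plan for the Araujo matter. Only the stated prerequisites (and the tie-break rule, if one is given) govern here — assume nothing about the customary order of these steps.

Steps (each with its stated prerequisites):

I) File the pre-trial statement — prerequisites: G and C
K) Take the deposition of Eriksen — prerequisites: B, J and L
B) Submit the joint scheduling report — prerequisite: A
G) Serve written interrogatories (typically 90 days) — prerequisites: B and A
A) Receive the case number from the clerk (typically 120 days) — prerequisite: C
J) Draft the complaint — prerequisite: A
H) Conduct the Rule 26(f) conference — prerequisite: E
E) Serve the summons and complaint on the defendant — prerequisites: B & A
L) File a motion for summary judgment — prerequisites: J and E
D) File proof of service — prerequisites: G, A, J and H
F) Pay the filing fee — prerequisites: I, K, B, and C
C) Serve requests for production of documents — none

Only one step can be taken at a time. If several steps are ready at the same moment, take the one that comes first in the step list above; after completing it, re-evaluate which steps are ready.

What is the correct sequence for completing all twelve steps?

C → A → B → G → I → J → E → H → L → K → D → F

C has no prerequisites → C first.
A needed C, now all done → A.
Ready: B and J. B is listed earlier → B.
G and E now also ready, so the ready set is {G, J, E}; G is listed earlier → G.
Ready: I, J and E. I is listed earlier → I.
Now J and E have their prerequisites met. J is listed earlier, so J next.
That leaves E as the only ready step → E.
Ready: H and L. H is listed earlier → H.
D now also ready, so the ready set is {L, D}; L is listed earlier → L.
K now also ready, so the ready set is {K, D}; K is listed earlier → K.
D and F are both available; D is listed earlier → D.
That leaves F as the only ready step → F.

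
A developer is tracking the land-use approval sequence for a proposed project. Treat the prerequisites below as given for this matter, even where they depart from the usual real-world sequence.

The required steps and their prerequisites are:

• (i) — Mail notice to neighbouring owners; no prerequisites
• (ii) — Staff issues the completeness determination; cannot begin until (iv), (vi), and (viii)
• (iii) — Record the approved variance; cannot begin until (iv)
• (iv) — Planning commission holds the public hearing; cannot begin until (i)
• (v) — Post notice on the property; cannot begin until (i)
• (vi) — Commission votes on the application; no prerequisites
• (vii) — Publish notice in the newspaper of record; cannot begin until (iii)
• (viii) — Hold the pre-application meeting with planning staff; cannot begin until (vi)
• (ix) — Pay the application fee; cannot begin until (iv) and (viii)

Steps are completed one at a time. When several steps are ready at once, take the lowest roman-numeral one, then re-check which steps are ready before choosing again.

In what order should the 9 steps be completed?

(i) (iv) (iii) (v) (vi) (vii) (viii) (ii) (ix)

Nothing is required for (i) and (vi). (i) has the earlier label → (i) first.
(iv) and (v) now also ready, so the ready set is {(iv), (v), (vi)}; (iv) has the earlier label → (iv).
(iii), (v) and (vi) are all available; (iii) has the earlier label → (iii).
(vii) now also ready, so the ready set is {(v), (vi), (vii)}; (v) has the earlier label → (v).
Ready: (vi) and (vii). (vi) has the earlier label → (vi).
Now (vii) and (viii) have their prerequisites met. (vii) has the earlier label, so (vii) next.
That leaves (viii) as the only ready step → (viii).
(ii) and (ix) are both available; (ii) has the earlier label → (ii).
(ix) needed (iv) and (viii), now all done → (ix).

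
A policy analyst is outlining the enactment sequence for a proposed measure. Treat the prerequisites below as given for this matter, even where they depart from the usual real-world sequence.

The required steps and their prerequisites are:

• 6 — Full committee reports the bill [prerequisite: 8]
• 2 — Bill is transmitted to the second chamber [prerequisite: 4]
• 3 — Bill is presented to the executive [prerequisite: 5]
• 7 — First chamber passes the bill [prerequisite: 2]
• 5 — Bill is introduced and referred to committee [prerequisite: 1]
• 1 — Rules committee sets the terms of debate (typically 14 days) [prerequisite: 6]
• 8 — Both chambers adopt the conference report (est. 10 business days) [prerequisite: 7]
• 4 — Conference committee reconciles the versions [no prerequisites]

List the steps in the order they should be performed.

4, 2, 7, 8, 6, 1, 5, 3

Only 4 has no prerequisites, so it is first.
2 needed 4, now all done → 2.
7 needed 2, now all done → 7.
That leaves 8 as the only ready step → 8.
6 needed 8, now all done → 6.
1 needed 6, now all done → 1.
5 needed 1, now all done → 5.
That leaves 3 as the only ready step → 3.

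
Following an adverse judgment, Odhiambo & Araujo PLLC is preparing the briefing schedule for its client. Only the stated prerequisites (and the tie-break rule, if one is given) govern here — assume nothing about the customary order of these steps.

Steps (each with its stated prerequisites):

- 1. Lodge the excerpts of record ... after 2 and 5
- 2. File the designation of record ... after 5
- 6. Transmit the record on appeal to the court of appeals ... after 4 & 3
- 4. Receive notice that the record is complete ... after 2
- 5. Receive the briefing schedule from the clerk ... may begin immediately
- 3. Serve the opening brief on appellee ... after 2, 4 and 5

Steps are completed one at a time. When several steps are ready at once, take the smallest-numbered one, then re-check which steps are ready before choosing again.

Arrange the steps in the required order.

5 is the only step with nothing outstanding, so it goes first.
2 is the only step now ready → 2.
Now 1 and 4 have their prerequisites met. 1 has the earlier label, so 1 next.
Next only 4 has its prerequisites met → 4.
Next only 3 has its prerequisites met → 3.
Next only 6 has its prerequisites met → 6.

5 → 2 → 1 → 4 → 3 → 6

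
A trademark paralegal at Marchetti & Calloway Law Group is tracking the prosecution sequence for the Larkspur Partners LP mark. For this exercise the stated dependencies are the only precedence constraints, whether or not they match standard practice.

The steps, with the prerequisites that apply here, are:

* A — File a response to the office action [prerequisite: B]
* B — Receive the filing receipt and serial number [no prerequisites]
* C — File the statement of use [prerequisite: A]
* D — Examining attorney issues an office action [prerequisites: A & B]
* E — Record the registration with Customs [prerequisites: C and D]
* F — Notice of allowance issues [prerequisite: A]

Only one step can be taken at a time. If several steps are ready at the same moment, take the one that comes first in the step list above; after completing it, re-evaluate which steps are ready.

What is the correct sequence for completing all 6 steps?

B, A, C, D, E, F

B is the only step with nothing outstanding, so it goes first.
Next only A has its prerequisites met → A.
Ready: C, D and F. C is listed earlier → C.
Now D and F have their prerequisites met. D is listed earlier, so D next.
E now also ready, so the ready set is {E, F}; E is listed earlier → E.
Next only F has its prerequisites met → F.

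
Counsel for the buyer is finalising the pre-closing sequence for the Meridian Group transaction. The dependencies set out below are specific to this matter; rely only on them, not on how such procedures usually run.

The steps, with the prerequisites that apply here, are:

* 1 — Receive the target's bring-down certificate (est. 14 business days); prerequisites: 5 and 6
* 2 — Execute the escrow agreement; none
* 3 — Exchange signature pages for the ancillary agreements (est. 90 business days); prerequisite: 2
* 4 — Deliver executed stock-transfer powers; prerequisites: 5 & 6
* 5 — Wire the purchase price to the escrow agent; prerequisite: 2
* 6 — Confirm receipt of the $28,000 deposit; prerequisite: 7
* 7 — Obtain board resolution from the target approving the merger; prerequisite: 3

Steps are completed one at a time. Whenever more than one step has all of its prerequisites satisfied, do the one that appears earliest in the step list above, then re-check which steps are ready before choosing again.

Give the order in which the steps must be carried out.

2 → 3 → 5 → 7 → 6 → 1 → 4

2 is the only step with nothing outstanding, so it goes first.
Now 3 and 5 have their prerequisites met. 3 is listed earlier, so 3 next.
7 now also ready, so the ready set is {5, 7}; 5 is listed earlier → 5.
7 needed 3, now all done → 7.
6 is the only step now ready → 6.
Ready: 1 and 4. 1 is listed earlier → 1.
Next only 4 has its prerequisites met → 4.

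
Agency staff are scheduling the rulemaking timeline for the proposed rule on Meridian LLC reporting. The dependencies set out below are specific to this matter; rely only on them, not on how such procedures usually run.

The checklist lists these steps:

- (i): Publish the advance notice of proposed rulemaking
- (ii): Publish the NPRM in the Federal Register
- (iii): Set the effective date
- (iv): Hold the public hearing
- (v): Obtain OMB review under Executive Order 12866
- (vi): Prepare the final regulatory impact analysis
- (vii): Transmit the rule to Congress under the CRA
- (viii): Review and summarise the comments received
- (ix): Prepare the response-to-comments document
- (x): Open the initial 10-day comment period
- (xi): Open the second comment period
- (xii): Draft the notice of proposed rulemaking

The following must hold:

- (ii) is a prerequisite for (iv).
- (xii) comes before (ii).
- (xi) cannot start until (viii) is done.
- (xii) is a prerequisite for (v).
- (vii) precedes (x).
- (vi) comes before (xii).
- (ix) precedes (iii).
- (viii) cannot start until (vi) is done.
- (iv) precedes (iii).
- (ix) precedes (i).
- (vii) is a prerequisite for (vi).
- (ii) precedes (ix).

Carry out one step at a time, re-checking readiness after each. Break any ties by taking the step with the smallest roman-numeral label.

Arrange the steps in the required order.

(vii) is the only step with nothing outstanding, so it goes first.
Ready: (vi) and (x). (vi) has the earlier label → (vi).
Ready: (viii), (x) and (xii). (viii) has the earlier label → (viii).
(x), (xi) and (xii) are all available; (x) has the earlier label → (x).
Ready: (xi) and (xii). (xi) has the earlier label → (xi).
Next only (xii) has its prerequisites met → (xii).
(ii) and (v) are both available; (ii) has the earlier label → (ii).
Ready: (iv), (v) and (ix). (iv) has the earlier label → (iv).
Now (v) and (ix) have their prerequisites met. (v) has the earlier label, so (v) next.
That leaves (ix) as the only ready step → (ix).
Ready: (i) and (iii). (i) has the earlier label → (i).
Next only (iii) has its prerequisites met → (iii).

(vii) → (vi) → (viii) → (x) → (xi) → (xii) → (ii) → (iv) → (v) → (ix) → (i) → (iii)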